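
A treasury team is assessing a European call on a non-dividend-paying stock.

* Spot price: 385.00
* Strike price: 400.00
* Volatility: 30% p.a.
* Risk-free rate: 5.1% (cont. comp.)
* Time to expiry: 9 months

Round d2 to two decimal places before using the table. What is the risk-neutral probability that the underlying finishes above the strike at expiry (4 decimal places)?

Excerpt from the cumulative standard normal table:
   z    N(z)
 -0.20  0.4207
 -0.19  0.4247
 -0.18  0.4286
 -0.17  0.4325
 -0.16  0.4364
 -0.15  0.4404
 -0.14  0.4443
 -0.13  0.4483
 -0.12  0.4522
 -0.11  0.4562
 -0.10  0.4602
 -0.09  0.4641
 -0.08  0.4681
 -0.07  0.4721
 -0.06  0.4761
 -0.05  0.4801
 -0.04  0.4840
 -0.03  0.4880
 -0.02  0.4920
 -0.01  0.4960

σ√T = 0.3·√0.75 = 0.2598
d₁ = [ln(385/400) + (0.051 + ½·0.3²)·0.75] / (σ√T) = (-0.0382 + 0.0720) / 0.2598 = 0.1300 ⇒ 0.13
d₂ = 0.1300 − 0.2598 = -0.1298 ⇒ -0.13
Pr(exercise) under Q = N(d₂) = 0.4483

0.4483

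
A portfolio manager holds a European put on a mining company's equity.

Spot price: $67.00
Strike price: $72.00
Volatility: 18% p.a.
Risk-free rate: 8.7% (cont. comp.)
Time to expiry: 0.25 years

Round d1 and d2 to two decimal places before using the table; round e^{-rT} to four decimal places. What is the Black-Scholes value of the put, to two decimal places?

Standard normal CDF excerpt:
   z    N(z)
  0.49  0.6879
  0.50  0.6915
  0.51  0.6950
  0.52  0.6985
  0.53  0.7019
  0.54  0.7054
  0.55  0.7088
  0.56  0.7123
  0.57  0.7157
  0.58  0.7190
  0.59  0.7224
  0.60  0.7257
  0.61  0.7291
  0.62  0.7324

$4.56

σ√T = 0.18·√0.25 = 0.0900
d₁ = [ln(67/72) + (0.087 + 0.18²/2)·0.25] / 0.0900 = [-0.0720 + 0.0258] / 0.0900 = -0.5130 ≈ -0.51
d₂ = d₁ − σ√T = -0.5130 − 0.0900 = -0.6030 ≈ -0.60
e^(−rT) = e^(−0.087·0.25) = 0.9785
N(−d₂) = N(0.60) = 0.7257;  N(−d₁) = N(0.51) = 0.6950
P = 72·0.9785·0.7257 − 67·0.6950 = 51.1270 − 46.5650 = 4.5620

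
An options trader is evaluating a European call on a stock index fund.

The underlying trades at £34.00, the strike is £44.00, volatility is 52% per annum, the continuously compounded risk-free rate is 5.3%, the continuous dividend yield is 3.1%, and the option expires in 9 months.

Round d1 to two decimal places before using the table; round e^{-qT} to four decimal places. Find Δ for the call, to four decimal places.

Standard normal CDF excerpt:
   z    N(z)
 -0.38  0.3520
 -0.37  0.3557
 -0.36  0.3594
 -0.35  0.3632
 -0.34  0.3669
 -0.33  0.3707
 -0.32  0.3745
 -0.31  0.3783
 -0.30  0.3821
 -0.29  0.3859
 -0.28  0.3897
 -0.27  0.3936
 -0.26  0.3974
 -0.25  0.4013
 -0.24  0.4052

σ√T = 0.52·√0.75 = 0.4503
ln(S/K) + (r − q + σ²/2)T = ln(34/44) + (0.053 − 0.031 + 0.52²/2)·0.75 = -0.2578 + 0.1179 = -0.1399
d₁ = -0.1399 / 0.4503 = -0.3107 → -0.31
N(d₁) = N(-0.31) = 0.3783
Δ_call = exp(−qT)·N(d₁) = 0.9770·0.3783 = 0.3696

0.3696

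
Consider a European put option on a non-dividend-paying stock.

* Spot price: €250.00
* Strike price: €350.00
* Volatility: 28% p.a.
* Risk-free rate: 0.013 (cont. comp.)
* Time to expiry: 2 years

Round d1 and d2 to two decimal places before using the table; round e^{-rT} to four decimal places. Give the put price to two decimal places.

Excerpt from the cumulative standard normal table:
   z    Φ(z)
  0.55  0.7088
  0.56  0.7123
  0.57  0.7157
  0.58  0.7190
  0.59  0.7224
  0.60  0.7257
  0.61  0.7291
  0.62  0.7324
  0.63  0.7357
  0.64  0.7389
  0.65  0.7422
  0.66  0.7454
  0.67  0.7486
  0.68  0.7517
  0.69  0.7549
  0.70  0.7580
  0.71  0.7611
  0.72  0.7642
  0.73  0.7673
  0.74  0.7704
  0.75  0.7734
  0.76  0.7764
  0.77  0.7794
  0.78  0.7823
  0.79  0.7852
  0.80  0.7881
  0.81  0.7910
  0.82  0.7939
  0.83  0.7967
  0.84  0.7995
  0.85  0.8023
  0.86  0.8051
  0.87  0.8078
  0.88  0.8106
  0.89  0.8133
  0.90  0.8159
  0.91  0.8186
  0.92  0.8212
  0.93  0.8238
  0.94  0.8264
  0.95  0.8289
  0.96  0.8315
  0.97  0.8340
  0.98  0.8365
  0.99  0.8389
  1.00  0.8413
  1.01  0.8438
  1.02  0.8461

€104.65

σ√T = 0.28·√2 = 0.3960
d₁ = [ln(250/350) + (0.013 + ½·0.28²)·2] / (σ√T) = (-0.3365 + 0.1044) / 0.3960 = -0.5861 → -0.59
d₂ = -0.5861 − 0.3960 = -0.9821 → -0.98
exp(−rT) = exp(−0.013·2) = 0.9743
P = 350·0.9743·N(0.98) − 250·N(0.59) = 350·0.9743·0.8365 − 250·0.7224 = 285.2507 − 180.6000 = 104.6507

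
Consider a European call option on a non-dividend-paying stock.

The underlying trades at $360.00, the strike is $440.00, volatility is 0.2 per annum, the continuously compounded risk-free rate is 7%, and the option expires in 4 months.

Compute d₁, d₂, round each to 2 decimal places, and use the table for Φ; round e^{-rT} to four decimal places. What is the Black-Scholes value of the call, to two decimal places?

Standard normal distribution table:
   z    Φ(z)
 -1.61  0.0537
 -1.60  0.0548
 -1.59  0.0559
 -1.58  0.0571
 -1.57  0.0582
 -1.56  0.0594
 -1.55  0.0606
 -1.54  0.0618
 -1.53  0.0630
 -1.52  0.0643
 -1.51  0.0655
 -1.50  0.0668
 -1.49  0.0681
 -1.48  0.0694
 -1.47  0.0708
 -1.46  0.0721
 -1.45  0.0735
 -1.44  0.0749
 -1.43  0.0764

$0.96

σ√T = 0.2 × 0.5774 = 0.1155
d₁ = [ln(360/440) + (0.07 + ½·0.2²)·0.3333] / (σ√T) = (-0.2007 + 0.0300) / 0.1155 = -1.4781 ⇒ -1.48
d₂ = -1.4781 − 0.1155 = -1.5935 ⇒ -1.59
e^(−rT) = e^(−0.07·0.3333) = 0.9769
C = 360·N(-1.48) − 440·0.9769·N(-1.59) = 360·0.0694 − 440·0.9769·0.0559 = 24.9840 − 24.0278 = 0.9562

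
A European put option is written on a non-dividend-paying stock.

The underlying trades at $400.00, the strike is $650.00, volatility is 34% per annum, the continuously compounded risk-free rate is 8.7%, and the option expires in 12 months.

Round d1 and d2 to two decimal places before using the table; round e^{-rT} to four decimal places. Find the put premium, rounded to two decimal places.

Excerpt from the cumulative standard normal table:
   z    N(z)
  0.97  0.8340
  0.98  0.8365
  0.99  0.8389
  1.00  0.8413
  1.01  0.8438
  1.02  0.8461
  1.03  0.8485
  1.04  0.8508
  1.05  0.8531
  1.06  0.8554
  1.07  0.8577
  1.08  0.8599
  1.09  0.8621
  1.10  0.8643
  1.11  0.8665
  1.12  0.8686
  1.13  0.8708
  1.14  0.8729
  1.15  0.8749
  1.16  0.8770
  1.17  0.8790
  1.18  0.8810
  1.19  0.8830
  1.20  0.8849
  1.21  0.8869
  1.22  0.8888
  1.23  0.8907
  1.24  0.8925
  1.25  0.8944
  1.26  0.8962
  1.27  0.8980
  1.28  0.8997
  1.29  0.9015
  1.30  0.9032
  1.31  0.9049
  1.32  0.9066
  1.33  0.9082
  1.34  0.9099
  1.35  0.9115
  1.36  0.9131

$205.65

σ√T = 0.34 × 1.0000 = 0.3400
d₁ = [ln(400/650) + (0.087 + ½·0.34²)·1] / (σ√T) = (-0.4855 + 0.1448) / 0.3400 = -1.0021 ≈ -1.00
d₂ = -1.0021 − 0.3400 = -1.3421 ≈ -1.34
e^(−rT) = e^(−0.087·1) = 0.9167
N(−d₂) = N(1.34) = 0.9099;  N(−d₁) = N(1.00) = 0.8413
P = 650·0.9167·0.9099 − 400·0.8413 = 542.1685 − 336.5200 = 205.6485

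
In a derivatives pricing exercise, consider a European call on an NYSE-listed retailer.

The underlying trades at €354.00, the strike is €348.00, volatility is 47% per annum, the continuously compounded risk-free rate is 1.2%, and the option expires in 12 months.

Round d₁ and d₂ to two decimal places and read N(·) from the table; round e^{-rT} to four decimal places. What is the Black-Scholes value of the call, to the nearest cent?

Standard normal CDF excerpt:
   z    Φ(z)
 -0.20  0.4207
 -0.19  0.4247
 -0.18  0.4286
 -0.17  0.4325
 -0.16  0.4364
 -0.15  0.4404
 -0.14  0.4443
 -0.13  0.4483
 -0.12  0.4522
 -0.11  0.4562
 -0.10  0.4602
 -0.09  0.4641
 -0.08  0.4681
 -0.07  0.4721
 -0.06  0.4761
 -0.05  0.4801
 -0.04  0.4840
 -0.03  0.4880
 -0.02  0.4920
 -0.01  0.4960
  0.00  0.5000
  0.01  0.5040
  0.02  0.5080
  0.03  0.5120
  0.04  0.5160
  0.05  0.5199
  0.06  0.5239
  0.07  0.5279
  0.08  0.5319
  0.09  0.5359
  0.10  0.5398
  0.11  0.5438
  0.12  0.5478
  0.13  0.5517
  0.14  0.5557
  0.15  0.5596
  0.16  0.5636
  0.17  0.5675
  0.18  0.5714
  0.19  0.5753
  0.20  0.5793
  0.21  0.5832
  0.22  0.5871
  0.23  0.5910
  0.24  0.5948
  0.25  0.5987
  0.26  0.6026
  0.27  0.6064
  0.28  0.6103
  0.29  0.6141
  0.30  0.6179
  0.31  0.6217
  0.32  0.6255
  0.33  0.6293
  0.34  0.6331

T = 1;  σ√T = 0.4700
ln(S/K) + (r + σ²/2)T = ln(354/348) + (0.012 + 0.47²/2)·1 = 0.0171 + 0.1224 = 0.1395
d₁ = 0.1395 / 0.4700 = 0.2969 which rounds to 0.30
d₂ = d₁ − σ√T = 0.2969 − 0.4700 = -0.1731 which rounds to -0.17
exp(−rT) = exp(−0.012·1) = 0.9881
C = 354·N(0.30) − 348·0.9881·N(-0.17) = 354·0.6179 − 348·0.9881·0.4325 = 218.7366 − 148.7189 = 70.0177

€70.02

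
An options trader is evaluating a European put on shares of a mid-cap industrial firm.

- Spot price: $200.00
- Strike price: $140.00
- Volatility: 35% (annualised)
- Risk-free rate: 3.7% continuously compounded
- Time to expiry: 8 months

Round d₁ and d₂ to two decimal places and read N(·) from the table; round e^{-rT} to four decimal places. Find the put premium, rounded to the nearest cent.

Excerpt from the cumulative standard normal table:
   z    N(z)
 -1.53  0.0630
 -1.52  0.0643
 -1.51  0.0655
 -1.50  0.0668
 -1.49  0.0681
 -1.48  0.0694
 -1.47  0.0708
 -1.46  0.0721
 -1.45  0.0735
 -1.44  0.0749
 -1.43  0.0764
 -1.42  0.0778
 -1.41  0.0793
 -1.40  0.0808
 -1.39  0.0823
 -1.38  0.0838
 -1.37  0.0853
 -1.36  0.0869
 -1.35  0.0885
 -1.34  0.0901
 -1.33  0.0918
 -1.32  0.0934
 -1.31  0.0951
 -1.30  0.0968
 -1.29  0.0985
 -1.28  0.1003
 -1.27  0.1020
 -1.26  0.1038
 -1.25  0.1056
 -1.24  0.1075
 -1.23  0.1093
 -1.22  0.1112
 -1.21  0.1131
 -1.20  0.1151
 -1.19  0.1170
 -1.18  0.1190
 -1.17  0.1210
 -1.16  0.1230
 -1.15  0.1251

$2.10

σ√T = 0.35·√0.6667 = 0.2858
d₁ = [ln(200/140) + (0.037 + 0.35²/2)·0.6667] / 0.2858 = [0.3567 + 0.0655] / 0.2858 = 1.4773 ≈ 1.48
d₂ = d₁ − σ√T = 1.4773 − 0.2858 = 1.1915 ≈ 1.19
exp(−rT) = exp(−0.037·0.6667) = 0.9756
N(−d₂) = N(-1.19) = 0.1170;  N(−d₁) = N(-1.48) = 0.0694
P = 140·0.9756·0.1170 − 200·0.0694 = 15.9803 − 13.8800 = 2.1003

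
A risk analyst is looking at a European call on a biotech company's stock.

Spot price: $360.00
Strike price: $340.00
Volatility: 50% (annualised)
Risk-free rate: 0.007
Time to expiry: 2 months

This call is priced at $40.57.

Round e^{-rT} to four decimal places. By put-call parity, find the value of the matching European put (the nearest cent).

$20.16

exp(−rT) = exp(−0.007·0.1667) = 0.9988
Put-call parity: C − P = S − K·e^(−rT) = 360 − 340·0.9988 = 360 − 339.5920 = 20.4080
P = C − (C − P) = 40.57 − (20.4080) = 20.1620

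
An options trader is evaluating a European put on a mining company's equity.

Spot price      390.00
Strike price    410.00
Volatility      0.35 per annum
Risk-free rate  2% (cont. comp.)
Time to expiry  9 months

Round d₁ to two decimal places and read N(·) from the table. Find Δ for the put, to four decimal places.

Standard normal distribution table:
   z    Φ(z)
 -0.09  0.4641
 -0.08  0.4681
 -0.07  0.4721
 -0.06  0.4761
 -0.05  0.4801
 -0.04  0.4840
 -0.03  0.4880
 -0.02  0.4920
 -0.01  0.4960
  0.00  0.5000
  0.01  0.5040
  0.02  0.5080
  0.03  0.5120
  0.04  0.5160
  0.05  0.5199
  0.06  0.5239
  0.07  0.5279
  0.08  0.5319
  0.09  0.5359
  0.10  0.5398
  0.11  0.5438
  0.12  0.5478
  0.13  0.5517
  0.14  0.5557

-0.4840

σ√T = 0.35·√0.75 = 0.3031
d₁ = [ln(390/410) + (0.02 + 0.35²/2)·0.75] / 0.3031 = [-0.0500 + 0.0609] / 0.3031 = 0.0361 which rounds to 0.04
N(d₁) = N(0.04) = 0.5160
Δ_put = N(d₁) − 1 = 0.5160 − 1 = -0.4840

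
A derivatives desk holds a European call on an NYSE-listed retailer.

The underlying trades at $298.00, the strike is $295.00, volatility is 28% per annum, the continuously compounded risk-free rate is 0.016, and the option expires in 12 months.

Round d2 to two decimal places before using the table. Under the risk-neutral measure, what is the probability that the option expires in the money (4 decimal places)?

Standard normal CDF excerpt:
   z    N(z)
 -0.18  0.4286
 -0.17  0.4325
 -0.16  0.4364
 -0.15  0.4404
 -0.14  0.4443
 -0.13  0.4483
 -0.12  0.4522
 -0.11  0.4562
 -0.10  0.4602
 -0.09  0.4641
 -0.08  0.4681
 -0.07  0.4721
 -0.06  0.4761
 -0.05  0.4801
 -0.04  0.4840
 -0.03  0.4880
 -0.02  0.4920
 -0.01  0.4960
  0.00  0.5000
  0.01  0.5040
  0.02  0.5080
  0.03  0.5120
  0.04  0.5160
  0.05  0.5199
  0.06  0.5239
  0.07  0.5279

T = 1;  σ√T = 0.2800
d₁ = [ln(298/295) + (0.016 + 0.28²/2)·1] / 0.2800 = [0.0101 + 0.0552] / 0.2800 = 0.2333 ⇒ 0.23
d₂ = d₁ − σ√T = 0.2333 − 0.2800 = -0.0467 ⇒ -0.05
Pr(exercise) under Q = N(d₂) = 0.4801

0.4801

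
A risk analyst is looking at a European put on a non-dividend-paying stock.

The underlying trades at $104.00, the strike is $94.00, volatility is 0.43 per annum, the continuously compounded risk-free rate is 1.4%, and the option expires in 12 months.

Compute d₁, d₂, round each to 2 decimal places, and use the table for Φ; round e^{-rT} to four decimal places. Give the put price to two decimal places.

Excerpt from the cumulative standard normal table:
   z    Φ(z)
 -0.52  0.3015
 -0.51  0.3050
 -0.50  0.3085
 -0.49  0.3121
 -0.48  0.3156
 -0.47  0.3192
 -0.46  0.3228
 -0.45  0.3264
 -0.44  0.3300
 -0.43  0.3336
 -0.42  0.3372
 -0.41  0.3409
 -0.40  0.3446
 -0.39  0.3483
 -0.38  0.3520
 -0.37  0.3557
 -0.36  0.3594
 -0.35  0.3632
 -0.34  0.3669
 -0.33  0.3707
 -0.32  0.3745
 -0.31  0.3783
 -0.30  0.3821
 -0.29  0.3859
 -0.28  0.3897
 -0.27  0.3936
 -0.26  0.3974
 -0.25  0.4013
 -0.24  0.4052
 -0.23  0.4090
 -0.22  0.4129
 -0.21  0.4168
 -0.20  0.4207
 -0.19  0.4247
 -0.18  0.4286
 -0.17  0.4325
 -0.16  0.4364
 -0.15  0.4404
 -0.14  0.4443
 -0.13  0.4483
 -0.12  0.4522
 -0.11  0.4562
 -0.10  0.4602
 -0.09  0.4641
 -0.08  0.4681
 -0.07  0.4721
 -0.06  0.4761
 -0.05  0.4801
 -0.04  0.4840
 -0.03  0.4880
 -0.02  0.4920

$11.68

T = 1;  σ√T = 0.4300
d₁ = [ln(104/94) + (0.014 + ½·0.43²)·1] / (σ√T) = (0.1011 + 0.1064) / 0.4300 = 0.4827 → 0.48
d₂ = 0.4827 − 0.4300 = 0.0527 → 0.05
exp(−rT) = exp(−0.014·1) = 0.9861
N(−d₂) = N(-0.05) = 0.4801;  N(−d₁) = N(-0.48) = 0.3156
P = 94·0.9861·0.4801 − 104·0.3156 = 44.5021 − 32.8224 = 11.6797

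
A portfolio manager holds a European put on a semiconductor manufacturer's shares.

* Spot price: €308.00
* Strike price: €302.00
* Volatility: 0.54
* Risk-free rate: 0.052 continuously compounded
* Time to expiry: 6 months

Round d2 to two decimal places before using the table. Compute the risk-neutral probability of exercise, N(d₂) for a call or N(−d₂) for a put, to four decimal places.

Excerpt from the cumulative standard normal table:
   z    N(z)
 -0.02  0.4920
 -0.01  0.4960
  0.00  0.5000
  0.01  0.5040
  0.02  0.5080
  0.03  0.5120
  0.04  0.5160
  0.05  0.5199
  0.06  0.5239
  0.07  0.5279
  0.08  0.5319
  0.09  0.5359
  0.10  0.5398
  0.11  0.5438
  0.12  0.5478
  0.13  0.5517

σ√T = 0.54 × 0.7071 = 0.3818
ln(S/K) + (r + σ²/2)T = ln(308/302) + (0.052 + 0.54²/2)·0.5 = 0.0197 + 0.0989 = 0.1186
d₁ = 0.1186 / 0.3818 = 0.3105 → 0.31
d₂ = d₁ − σ√T = 0.3105 − 0.3818 = -0.0713 → -0.07
Pr(exercise) under Q = N(−d₂) = N(0.07) = 0.5279

0.5279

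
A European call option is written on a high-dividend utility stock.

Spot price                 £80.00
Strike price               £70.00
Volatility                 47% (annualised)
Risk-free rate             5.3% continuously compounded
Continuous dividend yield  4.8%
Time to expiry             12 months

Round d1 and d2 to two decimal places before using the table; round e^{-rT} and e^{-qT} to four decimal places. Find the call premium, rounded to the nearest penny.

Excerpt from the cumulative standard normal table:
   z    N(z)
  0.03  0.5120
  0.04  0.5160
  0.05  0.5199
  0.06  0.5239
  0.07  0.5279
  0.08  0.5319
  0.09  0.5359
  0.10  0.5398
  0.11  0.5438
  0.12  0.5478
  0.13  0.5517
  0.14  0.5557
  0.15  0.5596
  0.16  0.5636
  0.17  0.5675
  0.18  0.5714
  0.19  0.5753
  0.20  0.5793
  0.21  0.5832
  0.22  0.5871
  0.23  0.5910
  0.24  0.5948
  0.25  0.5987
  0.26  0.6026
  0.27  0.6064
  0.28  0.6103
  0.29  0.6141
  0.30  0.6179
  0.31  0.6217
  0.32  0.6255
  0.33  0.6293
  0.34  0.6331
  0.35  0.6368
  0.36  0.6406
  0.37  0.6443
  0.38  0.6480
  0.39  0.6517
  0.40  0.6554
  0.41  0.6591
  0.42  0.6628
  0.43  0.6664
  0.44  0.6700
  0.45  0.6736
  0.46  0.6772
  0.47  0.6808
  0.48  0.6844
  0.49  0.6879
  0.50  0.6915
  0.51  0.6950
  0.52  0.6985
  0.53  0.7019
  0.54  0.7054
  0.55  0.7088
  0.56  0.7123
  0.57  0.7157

£18.74

T = 1;  σ√T = 0.4700
d₁ = [ln(80/70) + (0.053 − 0.048 + 0.47²/2)·1] / 0.4700 = [0.1335 + 0.1154] / 0.4700 = 0.5297 → 0.53
d₂ = d₁ − σ√T = 0.5297 − 0.4700 = 0.0597 → 0.06
e^(−qT) = e^(−0.048·1) = 0.9531;  e^(−rT) = e^(−0.053·1) = 0.9484
N(d₁) = N(0.53) = 0.7019;  N(d₂) = N(0.06) = 0.5239
C = 80·0.9531·0.7019 − 70·0.9484·0.5239 = 53.5185 − 34.7807 = 18.7378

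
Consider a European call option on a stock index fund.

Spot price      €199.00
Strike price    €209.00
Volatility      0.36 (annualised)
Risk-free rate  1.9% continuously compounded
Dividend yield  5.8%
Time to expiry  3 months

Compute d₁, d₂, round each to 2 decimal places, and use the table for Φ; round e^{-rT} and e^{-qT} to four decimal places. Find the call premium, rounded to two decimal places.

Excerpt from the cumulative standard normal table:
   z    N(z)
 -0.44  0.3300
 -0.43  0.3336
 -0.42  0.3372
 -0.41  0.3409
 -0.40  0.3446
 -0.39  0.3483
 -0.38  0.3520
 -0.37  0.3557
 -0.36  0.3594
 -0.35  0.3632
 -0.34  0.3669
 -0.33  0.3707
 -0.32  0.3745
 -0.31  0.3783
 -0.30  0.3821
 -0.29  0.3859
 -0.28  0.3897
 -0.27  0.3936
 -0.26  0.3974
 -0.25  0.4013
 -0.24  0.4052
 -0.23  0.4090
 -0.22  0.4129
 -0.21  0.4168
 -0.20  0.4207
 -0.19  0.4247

σ√T = 0.36 × 0.5000 = 0.1800
d₁ = [ln(199/209) + (0.019 − 0.058 + 0.36²/2)·0.25] / 0.1800 = [-0.0490 + 0.0064] / 0.1800 = -0.2366 → -0.24
d₂ = d₁ − σ√T = -0.2366 − 0.1800 = -0.4166 → -0.42
e^(−qT) = e^(−0.058·0.25) = 0.9856;  e^(−rT) = e^(−0.019·0.25) = 0.9953
C = 199·0.9856·N(-0.24) − 209·0.9953·N(-0.42) = 199·0.9856·0.4052 − 209·0.9953·0.3372 = 79.4737 − 70.1436 = 9.3301

€9.33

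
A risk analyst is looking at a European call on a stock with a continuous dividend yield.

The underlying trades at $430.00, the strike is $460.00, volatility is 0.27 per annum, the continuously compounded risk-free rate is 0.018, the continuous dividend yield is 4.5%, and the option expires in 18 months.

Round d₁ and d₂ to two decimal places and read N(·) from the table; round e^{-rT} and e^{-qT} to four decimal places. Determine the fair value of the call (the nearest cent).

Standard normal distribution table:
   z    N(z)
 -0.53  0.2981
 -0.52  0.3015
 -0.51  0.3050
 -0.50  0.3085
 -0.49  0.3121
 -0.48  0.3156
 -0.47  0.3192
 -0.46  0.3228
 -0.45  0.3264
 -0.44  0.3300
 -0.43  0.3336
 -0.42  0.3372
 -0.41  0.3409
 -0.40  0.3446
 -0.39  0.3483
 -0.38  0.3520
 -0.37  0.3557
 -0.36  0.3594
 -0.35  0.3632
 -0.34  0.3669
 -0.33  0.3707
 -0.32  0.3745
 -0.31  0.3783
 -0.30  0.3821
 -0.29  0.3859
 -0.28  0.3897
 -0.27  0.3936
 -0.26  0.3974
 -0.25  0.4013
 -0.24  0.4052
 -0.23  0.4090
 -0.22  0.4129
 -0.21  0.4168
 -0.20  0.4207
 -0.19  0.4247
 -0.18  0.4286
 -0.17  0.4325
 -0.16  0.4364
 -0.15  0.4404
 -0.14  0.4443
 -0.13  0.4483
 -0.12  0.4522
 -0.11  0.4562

T = 1.5;  σ√T = 0.3307
d₁ = [ln(430/460) + (0.018 − 0.045 + 0.27²/2)·1.5] / 0.3307 = [-0.0674 + 0.0142] / 0.3307 = -0.1611 ⇒ -0.16
d₂ = d₁ − σ√T = -0.1611 − 0.3307 = -0.4918 ⇒ -0.49
exp(−qT) = exp(−0.045·1.5) = 0.9347;  exp(−rT) = exp(−0.018·1.5) = 0.9734
C = 430·0.9347·N(-0.16) − 460·0.9734·N(-0.49) = 430·0.9347·0.4364 − 460·0.9734·0.3121 = 175.3983 − 139.7471 = 35.6512

$35.65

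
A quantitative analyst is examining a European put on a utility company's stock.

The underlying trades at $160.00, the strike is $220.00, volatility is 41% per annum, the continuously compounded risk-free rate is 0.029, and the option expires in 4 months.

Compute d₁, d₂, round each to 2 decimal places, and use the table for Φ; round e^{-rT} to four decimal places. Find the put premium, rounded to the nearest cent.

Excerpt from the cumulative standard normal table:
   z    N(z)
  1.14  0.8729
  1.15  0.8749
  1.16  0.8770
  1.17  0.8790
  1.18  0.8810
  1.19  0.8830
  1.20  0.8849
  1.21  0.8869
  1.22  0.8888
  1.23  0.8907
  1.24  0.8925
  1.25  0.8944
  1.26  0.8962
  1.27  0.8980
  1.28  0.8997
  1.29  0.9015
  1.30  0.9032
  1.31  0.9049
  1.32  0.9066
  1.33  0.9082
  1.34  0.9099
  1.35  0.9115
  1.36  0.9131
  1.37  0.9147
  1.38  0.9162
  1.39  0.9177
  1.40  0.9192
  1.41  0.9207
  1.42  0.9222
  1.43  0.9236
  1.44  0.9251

$59.66

T = 0.3333;  σ√T = 0.2367
ln(S/K) + (r + σ²/2)T = ln(160/220) + (0.029 + 0.41²/2)·0.3333 = -0.3185 + 0.0377 = -0.2808
d₁ = -0.2808 / 0.2367 = -1.1861 ≈ -1.19
d₂ = d₁ − σ√T = -1.1861 − 0.2367 = -1.4228 ≈ -1.42
exp(−rT) = exp(−0.029·0.3333) = 0.9904
N(−d₂) = N(1.42) = 0.9222;  N(−d₁) = N(1.19) = 0.8830
P = 220·0.9904·0.9222 − 160·0.8830 = 200.9363 − 141.2800 = 59.6563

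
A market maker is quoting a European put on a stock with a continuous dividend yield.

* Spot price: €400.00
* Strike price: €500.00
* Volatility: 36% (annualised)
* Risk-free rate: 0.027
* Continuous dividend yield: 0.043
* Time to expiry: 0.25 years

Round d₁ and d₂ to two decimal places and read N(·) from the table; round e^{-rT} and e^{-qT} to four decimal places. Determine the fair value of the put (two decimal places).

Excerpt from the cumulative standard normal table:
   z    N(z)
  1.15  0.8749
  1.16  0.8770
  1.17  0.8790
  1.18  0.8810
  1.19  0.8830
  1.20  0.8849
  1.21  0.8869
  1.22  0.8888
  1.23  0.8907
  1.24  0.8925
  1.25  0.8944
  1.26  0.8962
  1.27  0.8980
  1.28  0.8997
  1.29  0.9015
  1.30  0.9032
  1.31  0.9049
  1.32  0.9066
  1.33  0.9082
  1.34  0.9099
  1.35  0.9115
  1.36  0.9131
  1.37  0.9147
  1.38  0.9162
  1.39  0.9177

€104.86

σ√T = 0.36·√0.25 = 0.1800
d₁ = [ln(400/500) + (0.027 − 0.043 + ½·0.36²)·0.25] / (σ√T) = (-0.2231 + 0.0122) / 0.1800 = -1.1719 which rounds to -1.17
d₂ = -1.1719 − 0.1800 = -1.3519 which rounds to -1.35
exp(−qT) = exp(−0.043·0.25) = 0.9893;  exp(−rT) = exp(−0.027·0.25) = 0.9933
N(−d₂) = N(1.35) = 0.9115;  N(−d₁) = N(1.17) = 0.8790
P = 500·0.9933·0.9115 − 400·0.9893·0.8790 = 452.6965 − 347.8379 = 104.8586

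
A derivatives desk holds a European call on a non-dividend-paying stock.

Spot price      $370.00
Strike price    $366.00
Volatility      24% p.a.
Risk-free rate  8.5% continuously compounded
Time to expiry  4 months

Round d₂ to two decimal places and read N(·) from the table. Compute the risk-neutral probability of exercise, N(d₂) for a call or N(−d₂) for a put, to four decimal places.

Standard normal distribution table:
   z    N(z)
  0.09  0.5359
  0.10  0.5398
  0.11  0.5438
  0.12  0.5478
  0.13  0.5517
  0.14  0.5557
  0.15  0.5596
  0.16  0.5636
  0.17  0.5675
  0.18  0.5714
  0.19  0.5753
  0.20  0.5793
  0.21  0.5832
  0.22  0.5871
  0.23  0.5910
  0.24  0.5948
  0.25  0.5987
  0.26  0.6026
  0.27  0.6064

0.5832

σ√T = 0.24·√0.3333 = 0.1386
d₁ = [ln(370/366) + (0.085 + 0.24²/2)·0.3333] / 0.1386 = [0.0109 + 0.0379] / 0.1386 = 0.3522 ≈ 0.35
d₂ = d₁ − σ√T = 0.3522 − 0.1386 = 0.2136 ≈ 0.21
Risk-neutral Pr[S_T > K] = N(d₂) = N(0.21) = 0.5832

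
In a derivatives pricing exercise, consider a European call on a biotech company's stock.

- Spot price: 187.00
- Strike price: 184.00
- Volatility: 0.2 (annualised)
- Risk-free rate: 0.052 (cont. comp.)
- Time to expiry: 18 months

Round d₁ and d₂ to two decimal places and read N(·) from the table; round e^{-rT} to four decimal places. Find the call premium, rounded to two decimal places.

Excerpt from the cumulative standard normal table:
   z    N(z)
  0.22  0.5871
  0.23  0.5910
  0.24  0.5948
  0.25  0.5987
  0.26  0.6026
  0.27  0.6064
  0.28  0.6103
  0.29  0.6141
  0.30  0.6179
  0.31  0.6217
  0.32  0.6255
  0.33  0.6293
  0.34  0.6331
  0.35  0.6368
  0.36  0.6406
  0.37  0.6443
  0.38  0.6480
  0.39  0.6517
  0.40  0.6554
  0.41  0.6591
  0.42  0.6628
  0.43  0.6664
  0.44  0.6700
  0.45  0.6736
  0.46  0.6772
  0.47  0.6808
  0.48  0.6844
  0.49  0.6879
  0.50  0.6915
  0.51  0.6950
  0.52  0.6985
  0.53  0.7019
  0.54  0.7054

T = 1.5;  σ√T = 0.2449
d₁ = [ln(187/184) + (0.052 + 0.2²/2)·1.5] / 0.2449 = [0.0162 + 0.1080] / 0.2449 = 0.5069 → 0.51
d₂ = d₁ − σ√T = 0.5069 − 0.2449 = 0.2620 → 0.26
e^(−rT) = e^(−0.052·1.5) = 0.9250
C = 187·N(0.51) − 184·0.9250·N(0.26) = 187·0.6950 − 184·0.9250·0.6026 = 129.9650 − 102.5625 = 27.4025

27.40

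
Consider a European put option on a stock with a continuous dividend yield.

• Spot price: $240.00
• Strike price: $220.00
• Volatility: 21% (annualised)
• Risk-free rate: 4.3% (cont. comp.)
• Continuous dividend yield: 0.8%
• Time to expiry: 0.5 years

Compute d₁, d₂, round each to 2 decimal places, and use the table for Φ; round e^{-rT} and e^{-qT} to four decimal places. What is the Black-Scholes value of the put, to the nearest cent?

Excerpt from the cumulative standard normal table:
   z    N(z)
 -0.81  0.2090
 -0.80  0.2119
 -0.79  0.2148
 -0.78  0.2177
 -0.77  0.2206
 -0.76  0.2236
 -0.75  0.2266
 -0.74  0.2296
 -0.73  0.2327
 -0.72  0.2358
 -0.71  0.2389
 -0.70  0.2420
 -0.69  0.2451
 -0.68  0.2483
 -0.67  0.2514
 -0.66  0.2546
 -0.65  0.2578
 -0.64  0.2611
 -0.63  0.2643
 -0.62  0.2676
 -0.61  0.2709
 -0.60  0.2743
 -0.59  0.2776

σ√T = 0.21·√0.5 = 0.1485
d₁ = [ln(240/220) + (0.043 − 0.008 + 0.21²/2)·0.5] / 0.1485 = [0.0870 + 0.0285] / 0.1485 = 0.7781 ⇒ 0.78
d₂ = d₁ − σ√T = 0.7781 − 0.1485 = 0.6296 ⇒ 0.63
e^(−qT) = e^(−0.008·0.5) = 0.9960;  e^(−rT) = e^(−0.043·0.5) = 0.9787
N(−d₂) = N(-0.63) = 0.2643;  N(−d₁) = N(-0.78) = 0.2177
P = 220·0.9787·0.2643 − 240·0.9960·0.2177 = 56.9075 − 52.0390 = 4.8685

$4.87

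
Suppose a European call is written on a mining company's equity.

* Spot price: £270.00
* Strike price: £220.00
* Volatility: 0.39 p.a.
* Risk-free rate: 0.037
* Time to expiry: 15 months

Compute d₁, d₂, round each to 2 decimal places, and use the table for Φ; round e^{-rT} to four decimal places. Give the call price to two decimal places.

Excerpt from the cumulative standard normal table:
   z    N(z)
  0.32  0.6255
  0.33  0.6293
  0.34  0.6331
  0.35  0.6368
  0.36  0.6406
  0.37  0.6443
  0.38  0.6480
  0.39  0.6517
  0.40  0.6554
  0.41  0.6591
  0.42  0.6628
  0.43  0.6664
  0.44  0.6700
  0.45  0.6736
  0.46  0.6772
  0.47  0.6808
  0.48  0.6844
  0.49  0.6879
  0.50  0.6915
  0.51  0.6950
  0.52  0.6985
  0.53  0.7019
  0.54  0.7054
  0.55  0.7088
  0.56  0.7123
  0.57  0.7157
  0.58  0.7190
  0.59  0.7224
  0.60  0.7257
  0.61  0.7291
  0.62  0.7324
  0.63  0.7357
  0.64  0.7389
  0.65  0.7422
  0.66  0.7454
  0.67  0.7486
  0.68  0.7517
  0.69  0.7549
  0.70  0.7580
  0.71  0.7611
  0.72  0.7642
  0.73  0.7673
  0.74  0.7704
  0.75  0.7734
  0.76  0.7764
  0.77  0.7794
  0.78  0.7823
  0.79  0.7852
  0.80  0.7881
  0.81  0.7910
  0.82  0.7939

£77.44

σ√T = 0.39·√1.25 = 0.4360
d₁ = [ln(270/220) + (0.037 + ½·0.39²)·1.25] / (σ√T) = (0.2048 + 0.1413) / 0.4360 = 0.7938 ⇒ 0.79
d₂ = 0.7938 − 0.4360 = 0.3577 ⇒ 0.36
e^(−rT) = e^(−0.037·1.25) = 0.9548
C = 270·N(0.79) − 220·0.9548·N(0.36) = 270·0.7852 − 220·0.9548·0.6406 = 212.0040 − 134.5619 = 77.4421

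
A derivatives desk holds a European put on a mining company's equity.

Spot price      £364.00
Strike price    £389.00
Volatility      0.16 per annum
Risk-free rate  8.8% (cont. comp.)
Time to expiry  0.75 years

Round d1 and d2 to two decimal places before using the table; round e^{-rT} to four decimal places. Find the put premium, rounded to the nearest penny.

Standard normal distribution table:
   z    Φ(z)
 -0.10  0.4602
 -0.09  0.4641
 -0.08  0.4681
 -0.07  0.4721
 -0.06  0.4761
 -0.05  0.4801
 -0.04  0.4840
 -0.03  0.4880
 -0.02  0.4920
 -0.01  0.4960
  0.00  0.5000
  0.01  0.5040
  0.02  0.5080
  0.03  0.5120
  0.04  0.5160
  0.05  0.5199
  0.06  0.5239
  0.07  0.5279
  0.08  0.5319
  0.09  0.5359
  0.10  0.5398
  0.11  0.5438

£20.39

σ√T = 0.16 × 0.8660 = 0.1386
d₁ = [ln(364/389) + (0.088 + 0.16²/2)·0.75] / 0.1386 = [-0.0664 + 0.0756] / 0.1386 = 0.0662 ⇒ 0.07
d₂ = d₁ − σ√T = 0.0662 − 0.1386 = -0.0724 ⇒ -0.07
exp(−rT) = exp(−0.088·0.75) = 0.9361
N(−d₂) = N(0.07) = 0.5279;  N(−d₁) = N(-0.07) = 0.4721
P = 389·0.9361·0.5279 − 364·0.4721 = 192.2310 − 171.8444 = 20.3866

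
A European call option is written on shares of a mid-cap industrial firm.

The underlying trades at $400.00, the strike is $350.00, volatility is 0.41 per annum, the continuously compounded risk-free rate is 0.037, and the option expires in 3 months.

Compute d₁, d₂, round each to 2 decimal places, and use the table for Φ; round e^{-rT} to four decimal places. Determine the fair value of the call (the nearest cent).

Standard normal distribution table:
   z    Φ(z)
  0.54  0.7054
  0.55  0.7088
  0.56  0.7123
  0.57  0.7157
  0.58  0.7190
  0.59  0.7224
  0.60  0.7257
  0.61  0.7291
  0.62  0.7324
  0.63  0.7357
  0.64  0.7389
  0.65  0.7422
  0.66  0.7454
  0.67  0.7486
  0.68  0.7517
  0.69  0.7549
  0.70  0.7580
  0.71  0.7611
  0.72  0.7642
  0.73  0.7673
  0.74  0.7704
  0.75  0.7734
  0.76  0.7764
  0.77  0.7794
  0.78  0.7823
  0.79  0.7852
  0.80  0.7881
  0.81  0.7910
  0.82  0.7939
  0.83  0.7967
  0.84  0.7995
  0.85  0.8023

$64.73

T = 0.25;  σ√T = 0.2050
d₁ = [ln(400/350) + (0.037 + 0.41²/2)·0.25] / 0.2050 = [0.1335 + 0.0303] / 0.2050 = 0.7990 ≈ 0.80
d₂ = d₁ − σ√T = 0.7990 − 0.2050 = 0.5940 ≈ 0.59
exp(−rT) = exp(−0.037·0.25) = 0.9908
C = 400·N(0.80) − 350·0.9908·N(0.59) = 400·0.7881 − 350·0.9908·0.7224 = 315.2400 − 250.5139 = 64.7261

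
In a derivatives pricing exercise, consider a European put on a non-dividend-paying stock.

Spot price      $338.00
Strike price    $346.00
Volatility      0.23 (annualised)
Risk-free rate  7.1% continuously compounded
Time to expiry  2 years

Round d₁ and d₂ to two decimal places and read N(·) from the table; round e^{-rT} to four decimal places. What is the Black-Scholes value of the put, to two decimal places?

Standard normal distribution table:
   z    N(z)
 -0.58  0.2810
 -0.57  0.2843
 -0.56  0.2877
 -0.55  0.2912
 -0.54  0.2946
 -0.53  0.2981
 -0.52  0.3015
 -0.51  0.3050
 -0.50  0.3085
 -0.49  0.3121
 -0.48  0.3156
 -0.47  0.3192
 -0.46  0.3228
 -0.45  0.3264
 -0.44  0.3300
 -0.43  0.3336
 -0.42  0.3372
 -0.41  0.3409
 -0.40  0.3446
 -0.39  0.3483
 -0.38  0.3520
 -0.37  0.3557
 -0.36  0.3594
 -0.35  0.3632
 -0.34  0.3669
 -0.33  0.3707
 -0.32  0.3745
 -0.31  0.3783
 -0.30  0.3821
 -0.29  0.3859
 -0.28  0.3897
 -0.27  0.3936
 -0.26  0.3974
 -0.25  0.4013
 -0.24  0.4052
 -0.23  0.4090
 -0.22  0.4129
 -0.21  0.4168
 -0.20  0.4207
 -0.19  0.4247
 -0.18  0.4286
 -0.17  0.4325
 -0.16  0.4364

σ√T = 0.23 × 1.4142 = 0.3253
d₁ = [ln(338/346) + (0.071 + 0.23²/2)·2] / 0.3253 = [-0.0234 + 0.1949] / 0.3253 = 0.5273 which rounds to 0.53
d₂ = d₁ − σ√T = 0.5273 − 0.3253 = 0.2020 which rounds to 0.20
e^(−rT) = e^(−0.071·2) = 0.8676
P = 346·0.8676·N(-0.20) − 338·N(-0.53) = 346·0.8676·0.4207 − 338·0.2981 = 126.2898 − 100.7578 = 25.5320

$25.53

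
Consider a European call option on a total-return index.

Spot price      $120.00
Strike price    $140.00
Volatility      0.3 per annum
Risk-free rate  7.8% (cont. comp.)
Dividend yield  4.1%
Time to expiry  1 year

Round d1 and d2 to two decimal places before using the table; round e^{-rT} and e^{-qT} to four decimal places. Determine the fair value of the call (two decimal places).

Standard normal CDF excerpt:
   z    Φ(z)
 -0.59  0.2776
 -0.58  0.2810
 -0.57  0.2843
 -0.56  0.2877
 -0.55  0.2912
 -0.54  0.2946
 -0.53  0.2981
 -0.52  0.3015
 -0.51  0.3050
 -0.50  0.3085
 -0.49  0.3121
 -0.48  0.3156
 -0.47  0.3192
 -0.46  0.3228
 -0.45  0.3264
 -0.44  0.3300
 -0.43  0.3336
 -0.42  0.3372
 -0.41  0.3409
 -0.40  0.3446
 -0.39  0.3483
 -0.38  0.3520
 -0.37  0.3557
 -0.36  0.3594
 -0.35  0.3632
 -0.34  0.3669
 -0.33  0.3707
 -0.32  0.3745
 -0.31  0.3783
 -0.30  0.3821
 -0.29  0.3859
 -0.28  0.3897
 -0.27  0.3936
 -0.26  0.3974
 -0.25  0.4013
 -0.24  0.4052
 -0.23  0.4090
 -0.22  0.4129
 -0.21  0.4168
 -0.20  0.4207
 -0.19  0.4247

$8.52

T = 1;  σ√T = 0.3000
ln(S/K) + (r − q + σ²/2)T = ln(120/140) + (0.078 − 0.041 + 0.3²/2)·1 = -0.1542 + 0.0820 = -0.0722
d₁ = -0.0722 / 0.3000 = -0.2405 ⇒ -0.24
d₂ = d₁ − σ√T = -0.2405 − 0.3000 = -0.5405 ⇒ -0.54
e^(−qT) = e^(−0.041·1) = 0.9598;  e^(−rT) = e^(−0.078·1) = 0.9250
N(d₁) = N(-0.24) = 0.4052;  N(d₂) = N(-0.54) = 0.2946
C = 120·0.9598·0.4052 − 140·0.9250·0.2946 = 46.6693 − 38.1507 = 8.5186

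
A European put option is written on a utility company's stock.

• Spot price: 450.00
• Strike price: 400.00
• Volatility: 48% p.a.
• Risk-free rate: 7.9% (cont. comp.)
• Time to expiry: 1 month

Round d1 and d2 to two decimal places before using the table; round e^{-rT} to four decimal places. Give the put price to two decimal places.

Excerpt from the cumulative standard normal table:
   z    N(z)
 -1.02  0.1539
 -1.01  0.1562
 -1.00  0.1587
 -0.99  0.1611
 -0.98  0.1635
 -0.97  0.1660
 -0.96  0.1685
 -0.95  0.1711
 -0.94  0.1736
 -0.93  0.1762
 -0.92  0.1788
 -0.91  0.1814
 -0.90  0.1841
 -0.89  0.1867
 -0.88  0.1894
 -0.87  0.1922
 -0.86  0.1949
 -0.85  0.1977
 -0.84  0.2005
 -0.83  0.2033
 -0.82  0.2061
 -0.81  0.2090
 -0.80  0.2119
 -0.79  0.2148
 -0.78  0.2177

6.08

σ√T = 0.48·√0.08333 = 0.1386
d₁ = [ln(450/400) + (0.079 + 0.48²/2)·0.08333] / 0.1386 = [0.1178 + 0.0162] / 0.1386 = 0.9668 ⇒ 0.97
d₂ = d₁ − σ√T = 0.9668 − 0.1386 = 0.8283 ⇒ 0.83
e^(−rT) = e^(−0.079·0.08333) = 0.9934
P = 400·0.9934·N(-0.83) − 450·N(-0.97) = 400·0.9934·0.2033 − 450·0.1660 = 80.7833 − 74.7000 = 6.0833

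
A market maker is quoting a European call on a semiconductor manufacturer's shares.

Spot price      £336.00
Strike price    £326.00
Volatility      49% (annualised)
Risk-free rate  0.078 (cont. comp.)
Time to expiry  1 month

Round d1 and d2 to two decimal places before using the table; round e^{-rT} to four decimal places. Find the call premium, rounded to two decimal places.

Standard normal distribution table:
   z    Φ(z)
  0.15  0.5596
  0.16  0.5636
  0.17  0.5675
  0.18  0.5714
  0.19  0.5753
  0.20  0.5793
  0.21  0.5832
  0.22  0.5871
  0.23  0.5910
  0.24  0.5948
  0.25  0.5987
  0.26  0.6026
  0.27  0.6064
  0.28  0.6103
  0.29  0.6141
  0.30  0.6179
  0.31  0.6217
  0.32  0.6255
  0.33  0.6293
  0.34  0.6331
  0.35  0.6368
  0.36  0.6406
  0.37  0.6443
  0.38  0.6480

£25.12

σ√T = 0.49 × 0.2887 = 0.1415
d₁ = [ln(336/326) + (0.078 + ½·0.49²)·0.08333] / (σ√T) = (0.0302 + 0.0165) / 0.1415 = 0.3303 → 0.33
d₂ = 0.3303 − 0.1415 = 0.1888 → 0.19
exp(−rT) = exp(−0.078·0.08333) = 0.9935
C = 336·N(0.33) − 326·0.9935·N(0.19) = 336·0.6293 − 326·0.9935·0.5753 = 211.4448 − 186.3287 = 25.1161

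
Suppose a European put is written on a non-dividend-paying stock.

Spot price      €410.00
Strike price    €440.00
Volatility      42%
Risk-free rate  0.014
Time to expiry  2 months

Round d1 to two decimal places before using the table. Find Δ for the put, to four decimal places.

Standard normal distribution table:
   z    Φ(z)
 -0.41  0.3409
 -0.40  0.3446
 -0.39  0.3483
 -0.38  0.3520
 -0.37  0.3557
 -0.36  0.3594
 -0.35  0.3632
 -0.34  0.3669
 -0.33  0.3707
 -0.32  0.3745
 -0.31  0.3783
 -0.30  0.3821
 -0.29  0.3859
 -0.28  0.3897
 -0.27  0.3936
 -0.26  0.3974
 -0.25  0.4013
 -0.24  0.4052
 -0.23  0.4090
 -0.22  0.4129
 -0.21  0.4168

σ√T = 0.42 × 0.4082 = 0.1715
d₁ = [ln(410/440) + (0.014 + 0.42²/2)·0.1667] / 0.1715 = [-0.0706 + 0.0170] / 0.1715 = -0.3125 → -0.31
N(d₁) = N(-0.31) = 0.3783
Δ_put = N(d₁) − 1 = 0.3783 − 1 = -0.6217

-0.6217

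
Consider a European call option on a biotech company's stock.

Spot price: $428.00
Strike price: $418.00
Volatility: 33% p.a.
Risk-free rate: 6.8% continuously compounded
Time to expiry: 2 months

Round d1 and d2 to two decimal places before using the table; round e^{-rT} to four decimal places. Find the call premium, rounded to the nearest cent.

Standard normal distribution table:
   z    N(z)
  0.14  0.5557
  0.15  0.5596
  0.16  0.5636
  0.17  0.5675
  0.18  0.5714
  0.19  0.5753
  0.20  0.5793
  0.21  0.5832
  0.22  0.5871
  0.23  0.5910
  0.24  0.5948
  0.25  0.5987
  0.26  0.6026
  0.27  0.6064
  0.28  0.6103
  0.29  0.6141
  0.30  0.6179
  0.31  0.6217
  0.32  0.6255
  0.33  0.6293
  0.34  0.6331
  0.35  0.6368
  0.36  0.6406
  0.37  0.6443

$31.58

σ√T = 0.33·√0.1667 = 0.1347
ln(S/K) + (r + σ²/2)T = ln(428/418) + (0.068 + 0.33²/2)·0.1667 = 0.0236 + 0.0204 = 0.0441
d₁ = 0.0441 / 0.1347 = 0.3270 → 0.33
d₂ = d₁ − σ√T = 0.3270 − 0.1347 = 0.1922 → 0.19
e^(−rT) = e^(−0.068·0.1667) = 0.9887
C = 428·N(0.33) − 418·0.9887·N(0.19) = 428·0.6293 − 418·0.9887·0.5753 = 269.3404 − 237.7580 = 31.5824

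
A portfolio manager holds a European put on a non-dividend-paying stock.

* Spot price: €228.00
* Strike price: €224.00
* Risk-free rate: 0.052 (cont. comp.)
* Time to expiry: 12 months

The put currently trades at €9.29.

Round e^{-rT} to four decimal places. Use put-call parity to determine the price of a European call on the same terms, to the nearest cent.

€24.65

exp(−rT) = exp(−0.052·1) = 0.9493
Put-call parity: C − P = S − K·e^(−rT) = 228 − 224·0.9493 = 228 − 212.6432 = 15.3568
C = P + (C − P) = 9.29 + (15.3568) = 24.6468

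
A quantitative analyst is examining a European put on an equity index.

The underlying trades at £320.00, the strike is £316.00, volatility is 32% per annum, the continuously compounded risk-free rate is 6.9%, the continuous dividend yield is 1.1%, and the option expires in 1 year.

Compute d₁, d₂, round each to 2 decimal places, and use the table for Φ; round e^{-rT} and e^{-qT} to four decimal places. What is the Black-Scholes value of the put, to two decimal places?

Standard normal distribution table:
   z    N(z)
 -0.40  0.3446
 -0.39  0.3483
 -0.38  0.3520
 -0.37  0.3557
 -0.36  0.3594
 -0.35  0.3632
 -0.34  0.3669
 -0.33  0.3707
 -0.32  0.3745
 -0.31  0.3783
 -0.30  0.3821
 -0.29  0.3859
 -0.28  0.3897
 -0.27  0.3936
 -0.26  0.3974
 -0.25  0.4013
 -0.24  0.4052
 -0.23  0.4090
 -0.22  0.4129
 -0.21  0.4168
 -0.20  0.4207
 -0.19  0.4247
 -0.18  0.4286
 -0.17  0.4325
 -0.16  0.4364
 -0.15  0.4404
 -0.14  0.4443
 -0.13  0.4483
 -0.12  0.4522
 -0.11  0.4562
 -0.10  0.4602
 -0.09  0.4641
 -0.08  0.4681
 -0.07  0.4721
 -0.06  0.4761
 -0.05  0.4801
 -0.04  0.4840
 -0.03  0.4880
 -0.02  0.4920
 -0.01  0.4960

σ√T = 0.32·√1 = 0.3200
d₁ = [ln(320/316) + (0.069 − 0.011 + 0.32²/2)·1] / 0.3200 = [0.0126 + 0.1092] / 0.3200 = 0.3806 which rounds to 0.38
d₂ = d₁ − σ√T = 0.3806 − 0.3200 = 0.0606 which rounds to 0.06
e^(−qT) = e^(−0.011·1) = 0.9891;  e^(−rT) = e^(−0.069·1) = 0.9333
P = 316·0.9333·N(-0.06) − 320·0.9891·N(-0.38) = 316·0.9333·0.4761 − 320·0.9891·0.3520 = 140.4127 − 111.4122 = 29.0005

£29.00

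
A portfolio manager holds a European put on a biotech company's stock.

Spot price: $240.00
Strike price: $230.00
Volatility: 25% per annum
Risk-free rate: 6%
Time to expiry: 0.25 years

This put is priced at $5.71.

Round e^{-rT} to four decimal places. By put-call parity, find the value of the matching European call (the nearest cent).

$19.14

e^(−rT) = e^(−0.06·0.25) = 0.9851
Put-call parity: C − P = S − K·e^(−rT) = 240 − 230·0.9851 = 240 − 226.5730 = 13.4270
C = P + (C − P) = 5.71 + (13.4270) = 19.1370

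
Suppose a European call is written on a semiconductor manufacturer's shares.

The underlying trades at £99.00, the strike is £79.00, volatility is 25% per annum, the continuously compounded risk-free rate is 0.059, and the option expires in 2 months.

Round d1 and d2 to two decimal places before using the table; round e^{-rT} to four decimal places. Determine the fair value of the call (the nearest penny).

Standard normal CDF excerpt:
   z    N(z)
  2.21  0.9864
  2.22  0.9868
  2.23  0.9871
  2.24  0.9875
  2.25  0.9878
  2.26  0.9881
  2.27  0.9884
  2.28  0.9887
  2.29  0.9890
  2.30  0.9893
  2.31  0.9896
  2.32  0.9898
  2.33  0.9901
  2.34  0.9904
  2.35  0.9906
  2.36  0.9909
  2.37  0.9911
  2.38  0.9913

£20.80

σ√T = 0.25·√0.1667 = 0.1021
d₁ = [ln(99/79) + (0.059 + ½·0.25²)·0.1667] / (σ√T) = (0.2257 + 0.0150) / 0.1021 = 2.3585 → 2.36
d₂ = 2.3585 − 0.1021 = 2.2564 → 2.26
exp(−rT) = exp(−0.059·0.1667) = 0.9902
N(d₁) = N(2.36) = 0.9909;  N(d₂) = N(2.26) = 0.9881
C = 99·0.9909 − 79·0.9902·0.9881 = 98.0991 − 77.2949 = 20.8042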